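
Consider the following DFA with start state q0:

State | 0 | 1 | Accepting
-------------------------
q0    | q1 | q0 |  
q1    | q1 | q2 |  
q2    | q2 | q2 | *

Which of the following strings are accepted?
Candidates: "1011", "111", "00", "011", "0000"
"1011": q0 → q0 → q1 → q2 → q2; q2 is accepting → accepted
"111": q0 → q0 → q0 → q0; q0 is not accepting → rejected
"00": q0 → q1 → q1; q1 is not accepting → rejected
"011": q0 → q1 → q2 → q2; q2 is accepting → accepted
"0000": q0 → q1 → q1 → q1 → q1; q1 is not accepting → rejected

Final answer: "1011", "011"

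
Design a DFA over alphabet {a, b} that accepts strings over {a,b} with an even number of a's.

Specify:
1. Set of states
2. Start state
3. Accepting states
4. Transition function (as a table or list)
One valid DFA (any DFA recognizing the same language is acceptable):
States: {q0, q1}
Start: q0
Accepting: {q0}
Transitions (accepting states marked with *):
State | a | b | Accepting
-------------------------
q0    | q1 | q0 | *
q1    | q0 | q1 |  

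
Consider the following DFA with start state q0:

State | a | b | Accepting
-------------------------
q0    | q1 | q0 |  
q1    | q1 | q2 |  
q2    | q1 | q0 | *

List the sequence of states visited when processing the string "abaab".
q0 → q1 → q2 → q1 → q1 → q2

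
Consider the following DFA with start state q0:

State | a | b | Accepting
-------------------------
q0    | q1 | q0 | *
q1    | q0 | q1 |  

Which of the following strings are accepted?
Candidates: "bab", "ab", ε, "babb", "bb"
"bab": q0 → q0 → q1 → q1; q1 is not accepting → rejected
"ab": q0 → q1 → q1; q1 is not accepting → rejected
ε: q0; q0 is accepting → accepted
"babb": q0 → q0 → q1 → q1 → q1; q1 is not accepting → rejected
"bb": q0 → q0 → q0; q0 is accepting → accepted

Final answer: ε, "bb"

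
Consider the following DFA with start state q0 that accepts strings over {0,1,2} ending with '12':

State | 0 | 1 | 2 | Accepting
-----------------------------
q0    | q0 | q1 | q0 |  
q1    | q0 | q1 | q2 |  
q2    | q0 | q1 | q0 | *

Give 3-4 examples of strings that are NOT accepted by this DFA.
Any strings that end in a non-accepting state work; for example:
"210": q0 → q0 → q1 → q0; q0 is not accepting → rejected
"0022": q0 → q0 → q0 → q0 → q0; q0 is not accepting → rejected
"2000": q0 → q0 → q0 → q0 → q0; q0 is not accepting → rejected
"2200": q0 → q0 → q0 → q0 → q0; q0 is not accepting → rejected

Final answer: "210", "0022", "2000", "2200"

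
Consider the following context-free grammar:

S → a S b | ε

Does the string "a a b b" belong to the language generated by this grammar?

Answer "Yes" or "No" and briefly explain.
A derivation exists: S ⇒ a S b ⇒ a a S b b ⇒ a a b b (using S → a S b twice, then S → ε).

Final answer: Yes - a valid derivation exists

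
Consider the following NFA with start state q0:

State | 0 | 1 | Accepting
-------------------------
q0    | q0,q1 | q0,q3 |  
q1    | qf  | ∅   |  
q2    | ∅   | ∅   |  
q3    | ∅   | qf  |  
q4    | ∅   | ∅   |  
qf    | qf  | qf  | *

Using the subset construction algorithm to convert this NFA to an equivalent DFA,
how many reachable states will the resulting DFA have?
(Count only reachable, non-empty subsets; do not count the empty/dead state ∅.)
Start subset: {q0}
{q0}: on 0 → {q0, q1}, on 1 → {q0, q3}
{q0, q1}: on 0 → {q0, q1, qf}, on 1 → {q0, q3}
{q0, q3}: on 0 → {q0, q1}, on 1 → {q0, q3, qf}
{q0, q1, qf}: on 0 → {q0, q1, qf}, on 1 → {q0, q3, qf}
{q0, q3, qf}: on 0 → {q0, q1, qf}, on 1 → {q0, q3, qf}
Reachable non-empty subsets: {q0}, {q0, q1}, {q0, q3}, {q0, q1, qf}, {q0, q3, qf} — 5 in total.

Final answer: 5 states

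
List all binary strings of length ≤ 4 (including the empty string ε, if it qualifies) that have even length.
Checking every binary string of length 0 to 4:
  Length 0: accepted: ε | rejected: (none)
  Length 1: accepted: (none) | rejected: 0, 1
  Length 2: accepted: 00, 01, 10, 11 | rejected: (none)
  Length 3: accepted: (none) | rejected: 000, 001, 010, 011, 100, 101, 110, 111
  Length 4: accepted: 0000, 0001, 0010, 0011, 0100, 0101, 0110, 0111, 1000, 1001, 1010, 1011, 1100, 1101, 1110, 1111 | rejected: (none)
Total: 21 string(s).

Final answer: ε, 00, 01, 10, 11, 0000, 0001, 0010, 0011, 0100, 0101, 0110, 0111, 1000, 1001, 1010, 1011, 1100, 1101, 1110, 1111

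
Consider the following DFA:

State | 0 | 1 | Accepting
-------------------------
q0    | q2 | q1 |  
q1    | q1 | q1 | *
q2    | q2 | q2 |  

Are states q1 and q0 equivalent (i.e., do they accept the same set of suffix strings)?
Try the suffix ε (the empty string).
From q1: q1 — accepting.
From q0: q0 — not accepting.
The two states disagree on this suffix, so they are not equivalent.

Final answer: No. Distinguishing string: ε (the empty string) - accepted from q1 but not from q0.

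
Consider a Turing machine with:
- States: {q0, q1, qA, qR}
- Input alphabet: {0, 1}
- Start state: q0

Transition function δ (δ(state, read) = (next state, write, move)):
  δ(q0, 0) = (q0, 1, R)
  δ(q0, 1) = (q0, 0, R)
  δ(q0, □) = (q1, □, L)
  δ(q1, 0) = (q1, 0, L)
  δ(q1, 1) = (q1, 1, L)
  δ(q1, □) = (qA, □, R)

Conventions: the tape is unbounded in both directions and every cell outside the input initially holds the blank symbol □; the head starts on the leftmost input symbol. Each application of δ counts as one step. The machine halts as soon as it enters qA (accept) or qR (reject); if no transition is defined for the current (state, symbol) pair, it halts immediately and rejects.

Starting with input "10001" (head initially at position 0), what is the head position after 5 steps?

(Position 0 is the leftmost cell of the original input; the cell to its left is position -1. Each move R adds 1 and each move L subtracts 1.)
Step 0: [q0]10001 (head at position 0)
Step 1: δ(q0, 1) = (q0, 0, R)  ⊢  0[q0]0001 (head at position 1)
Step 2: δ(q0, 0) = (q0, 1, R)  ⊢  01[q0]001 (head at position 2)
Step 3: δ(q0, 0) = (q0, 1, R)  ⊢  011[q0]01 (head at position 3)
Step 4: δ(q0, 0) = (q0, 1, R)  ⊢  0111[q0]1 (head at position 4)
Step 5: δ(q0, 1) = (q0, 0, R)  ⊢  01110[q0]□ (head at position 5)
Head position after 5 steps: 5

Final answer: Position 5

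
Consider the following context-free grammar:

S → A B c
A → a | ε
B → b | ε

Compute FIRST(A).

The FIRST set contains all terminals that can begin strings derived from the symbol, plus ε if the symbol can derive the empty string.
A → a contributes a; A → ε makes A nullable, contributing ε. FIRST(A) = {a, ε}.

Final answer: {a, ε}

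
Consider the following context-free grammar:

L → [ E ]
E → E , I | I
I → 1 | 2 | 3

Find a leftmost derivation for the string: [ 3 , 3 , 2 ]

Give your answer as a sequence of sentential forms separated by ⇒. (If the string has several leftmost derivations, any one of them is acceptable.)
Start with L.
Step 1: the leftmost non-terminal is L; apply L → [ E ]:  [ E ]
Step 2: the leftmost non-terminal is E; apply E → E , I:  [ E , I ]
Step 3: the leftmost non-terminal is E; apply E → E , I:  [ E , I , I ]
Step 4: the leftmost non-terminal is E; apply E → I:  [ I , I , I ]
Step 5: the leftmost non-terminal is I; apply I → 3:  [ 3 , I , I ]
Step 6: the leftmost non-terminal is I; apply I → 3:  [ 3 , 3 , I ]
Step 7: the leftmost non-terminal is I; apply I → 2:  [ 3 , 3 , 2 ]

Final answer: L ⇒ [ E ] ⇒ [ E , I ] ⇒ [ E , I , I ] ⇒ [ I , I , I ] ⇒ [ 3 , I , I ] ⇒ [ 3 , 3 , I ] ⇒ [ 3 , 3 , 2 ]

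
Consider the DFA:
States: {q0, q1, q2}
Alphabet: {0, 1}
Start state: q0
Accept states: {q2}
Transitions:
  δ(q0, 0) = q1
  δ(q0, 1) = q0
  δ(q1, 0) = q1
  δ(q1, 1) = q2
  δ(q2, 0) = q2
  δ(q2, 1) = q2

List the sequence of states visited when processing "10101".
Starting at q0
Read '1': q0 -> q0
Read '0': q0 -> q1
Read '1': q1 -> q2
Read '0': q2 -> q2
Read '1': q2 -> q2

Final answer: q0 -> q0 -> q1 -> q2 -> q2 -> q2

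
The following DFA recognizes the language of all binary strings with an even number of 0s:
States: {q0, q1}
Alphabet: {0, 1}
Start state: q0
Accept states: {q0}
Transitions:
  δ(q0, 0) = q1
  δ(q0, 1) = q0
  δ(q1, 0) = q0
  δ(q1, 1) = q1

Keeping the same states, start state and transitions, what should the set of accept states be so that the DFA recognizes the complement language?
The DFA is complete (every state has a transition on every symbol), so the complement
is recognized by the same DFA with accepting and non-accepting states swapped.
Original accept states: {q0}
Complement accept states = All states - Original accept states
= {q0, q1} - {q0}
= {q1}
Complement language: strings with an ODD number of 0s

Final answer: {q1}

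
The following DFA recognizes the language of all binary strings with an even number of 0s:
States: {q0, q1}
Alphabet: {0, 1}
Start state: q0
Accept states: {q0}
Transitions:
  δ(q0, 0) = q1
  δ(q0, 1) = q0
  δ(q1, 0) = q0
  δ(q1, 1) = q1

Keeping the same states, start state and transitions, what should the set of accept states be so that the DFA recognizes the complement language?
The DFA is complete (every state has a transition on every symbol), so the complement
is recognized by the same DFA with accepting and non-accepting states swapped.
Original accept states: {q0}
Complement accept states = All states - Original accept states
= {q0, q1} - {q0}
= {q1}
Complement language: strings with an ODD number of 0s

Final answer: {q1}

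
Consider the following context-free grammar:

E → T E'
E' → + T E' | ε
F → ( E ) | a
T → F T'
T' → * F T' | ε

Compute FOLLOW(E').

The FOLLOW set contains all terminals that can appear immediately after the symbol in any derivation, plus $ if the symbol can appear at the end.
Useful FIRST sets: FIRST(E') = {+, ε}, FIRST(T') = {*, ε} (both E' and T' are nullable).
FOLLOW(E): E is the start symbol → $; E appears in F → ( E ) followed by ')' → FOLLOW(E) = {), $}.
FOLLOW(E'): E' appears at the right end of E → T E' and of E' → + T E', so FOLLOW(E') ⊇ FOLLOW(E) (the second occurrence adds nothing new). FOLLOW(E') = {), $}.

Final answer: {$, )}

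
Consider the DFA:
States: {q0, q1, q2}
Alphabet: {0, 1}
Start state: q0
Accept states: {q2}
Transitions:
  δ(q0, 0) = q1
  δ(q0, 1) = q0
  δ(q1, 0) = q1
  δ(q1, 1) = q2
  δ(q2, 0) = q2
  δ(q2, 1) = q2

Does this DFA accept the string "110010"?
Processing string "110010":
  q0 --1--> q0
  q0 --1--> q0
  q0 --0--> q1
  q1 --0--> q1
  q1 --1--> q2
  q2 --0--> q2
Final state: q2
Accept states: {q2}
q2 is an accept state, so the string is accepted.

Final answer: Yes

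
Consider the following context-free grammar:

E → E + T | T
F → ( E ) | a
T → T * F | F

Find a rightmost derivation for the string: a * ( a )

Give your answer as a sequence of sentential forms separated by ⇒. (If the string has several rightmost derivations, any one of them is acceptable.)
Start with E.
Step 1: the rightmost non-terminal is E; apply E → T:  T
Step 2: the rightmost non-terminal is T; apply T → T * F:  T * F
Step 3: the rightmost non-terminal is F; apply F → ( E ):  T * ( E )
Step 4: the rightmost non-terminal is E; apply E → T:  T * ( T )
Step 5: the rightmost non-terminal is T; apply T → F:  T * ( F )
Step 6: the rightmost non-terminal is F; apply F → a:  T * ( a )
Step 7: the rightmost non-terminal is T; apply T → F:  F * ( a )
Step 8: the rightmost non-terminal is F; apply F → a:  a * ( a )

Final answer: E ⇒ T ⇒ T * F ⇒ T * ( E ) ⇒ T * ( T ) ⇒ T * ( F ) ⇒ T * ( a ) ⇒ F * ( a ) ⇒ a * ( a )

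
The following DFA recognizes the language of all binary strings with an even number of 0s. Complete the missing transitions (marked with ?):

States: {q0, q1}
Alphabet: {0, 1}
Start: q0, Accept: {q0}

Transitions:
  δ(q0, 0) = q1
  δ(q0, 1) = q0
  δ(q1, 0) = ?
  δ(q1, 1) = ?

What each state remembers (consistent with the given transitions and accept states):
  q0: an even number of 0s has been read so far
  q1: an odd number of 0s has been read so far
Filling in the missing entries:
  δ(q1, 0): in q1 (an odd number of 0s has been read so far), after reading 0 we have: an even number of 0s has been read so far → q0
  δ(q1, 1): in q1 (an odd number of 0s has been read so far), after reading 1 we have: an odd number of 0s has been read so far → q1

Final answer: δ(q1, 0) = q0; δ(q1, 1) = q1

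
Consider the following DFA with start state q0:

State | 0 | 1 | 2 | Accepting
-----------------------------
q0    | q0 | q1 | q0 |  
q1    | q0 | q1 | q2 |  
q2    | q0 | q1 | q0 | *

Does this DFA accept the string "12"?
Start in q0.
Read '1': q0 → q1
Read '2': q1 → q2
Final state q2 is accepting, so the string is accepted.

Final answer: Yes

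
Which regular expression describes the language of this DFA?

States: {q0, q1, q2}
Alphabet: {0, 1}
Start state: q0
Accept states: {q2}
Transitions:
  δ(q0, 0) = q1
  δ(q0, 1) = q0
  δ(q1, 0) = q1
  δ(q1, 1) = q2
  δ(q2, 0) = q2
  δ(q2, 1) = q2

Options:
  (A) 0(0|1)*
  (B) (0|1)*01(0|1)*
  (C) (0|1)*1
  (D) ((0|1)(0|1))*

Testing sample strings against the DFA:
  '0101' -> accepted
  '0011' -> accepted
  '000' -> rejected
  '00' -> rejected
Checking each option for a counterexample:
  (A) 0(0|1)*: '0' is rejected by the DFA but matches the regex → eliminated
  (B) (0|1)*01(0|1)*: agrees with the DFA on all strings of length ≤ 4
  (C) (0|1)*1: '1' is rejected by the DFA but matches the regex → eliminated
  (D) ((0|1)(0|1))*: ε is rejected by the DFA but matches the regex → eliminated
Only (B) (0|1)*01(0|1)* is consistent with the DFA.

Final answer: (B) (0|1)*01(0|1)*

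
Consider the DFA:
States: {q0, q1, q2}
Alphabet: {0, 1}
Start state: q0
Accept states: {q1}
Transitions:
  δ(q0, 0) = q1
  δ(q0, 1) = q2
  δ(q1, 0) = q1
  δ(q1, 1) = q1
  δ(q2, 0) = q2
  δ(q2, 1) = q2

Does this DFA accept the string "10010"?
Processing string "10010":
  q0 --1--> q2
  q2 --0--> q2
  q2 --0--> q2
  q2 --1--> q2
  q2 --0--> q2
Final state: q2
Accept states: {q1}
q2 is not an accept state, so the string is rejected.

Final answer: No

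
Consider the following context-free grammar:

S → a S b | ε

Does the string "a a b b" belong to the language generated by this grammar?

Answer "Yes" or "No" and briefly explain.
A derivation exists: S ⇒ a S b ⇒ a a S b b ⇒ a a b b (using S → a S b twice, then S → ε).

Final answer: Yes - a valid derivation exists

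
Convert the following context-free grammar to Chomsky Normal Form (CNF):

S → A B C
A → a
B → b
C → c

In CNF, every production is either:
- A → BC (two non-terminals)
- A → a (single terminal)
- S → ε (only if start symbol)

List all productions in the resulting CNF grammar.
The grammar has no ε-productions or unit productions to eliminate.
A → a is already in CNF (single terminal) – keep it.
B → b is already in CNF (single terminal) – keep it.
C → c is already in CNF (single terminal) – keep it.
S → A B C has 3 symbols on the right: break it into binary productions S → A X0, X0 → B C.
Resulting CNF grammar (5 productions): A → a; B → b; C → c; S → A X0; X0 → B C

Final answer: A → a; B → b; C → c; S → A X0; X0 → B C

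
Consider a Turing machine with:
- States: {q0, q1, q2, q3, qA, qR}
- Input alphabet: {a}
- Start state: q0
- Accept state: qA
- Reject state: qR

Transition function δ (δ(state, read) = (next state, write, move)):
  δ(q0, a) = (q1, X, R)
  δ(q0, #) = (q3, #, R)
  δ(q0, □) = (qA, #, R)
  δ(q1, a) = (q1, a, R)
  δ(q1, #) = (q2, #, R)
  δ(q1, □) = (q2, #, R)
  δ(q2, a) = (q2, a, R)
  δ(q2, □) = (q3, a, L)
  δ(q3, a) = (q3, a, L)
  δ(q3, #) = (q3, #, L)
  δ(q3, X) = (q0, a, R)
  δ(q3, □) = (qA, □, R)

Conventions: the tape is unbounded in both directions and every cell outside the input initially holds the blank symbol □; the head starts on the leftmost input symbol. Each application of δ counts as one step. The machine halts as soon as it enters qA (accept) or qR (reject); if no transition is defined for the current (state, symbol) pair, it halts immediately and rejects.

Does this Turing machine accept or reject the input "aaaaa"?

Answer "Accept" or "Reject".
Trace (configuration after each step, as tape_left[state]tape_right with head position):
Step 0: [q0]aaaaa (head at position 0)
Step 1: X[q1]aaaa (head 1)
Step 2: Xa[q1]aaa (head 2)
Step 3: Xaa[q1]aa (head 3)
Step 4: Xaaa[q1]a (head 4)
Step 5: Xaaaa[q1]□ (head 5)
Step 6: Xaaaa#[q2]□ (head 6)
Step 7: Xaaaa[q3]#a (head 5)
Step 8: Xaaa[q3]a#a (head 4)
Step 9: Xaa[q3]aa#a (head 3)
Step 10: Xa[q3]aaa#a (head 2)
Step 11: X[q3]aaaa#a (head 1)
Step 12: [q3]Xaaaa#a (head 0)
Step 13: a[q0]aaaa#a (head 1)
Step 14: aX[q1]aaa#a (head 2)
Step 15: aXa[q1]aa#a (head 3)
Step 16: aXaa[q1]a#a (head 4)
Step 17: aXaaa[q1]#a (head 5)
Step 18: aXaaa#[q2]a (head 6)
Step 19: aXaaa#a[q2]□ (head 7)
Step 20: aXaaa#[q3]aa (head 6)
Step 21: aXaaa[q3]#aa (head 5)
Step 22: aXaa[q3]a#aa (head 4)
Step 23: aXa[q3]aa#aa (head 3)
Step 24: aX[q3]aaa#aa (head 2)
Step 25: a[q3]Xaaa#aa (head 1)
Step 26: aa[q0]aaa#aa (head 2)
Step 27: aaX[q1]aa#aa (head 3)
Step 28: aaXa[q1]a#aa (head 4)
Step 29: aaXaa[q1]#aa (head 5)
Step 30: aaXaa#[q2]aa (head 6)
Step 31: aaXaa#a[q2]a (head 7)
Step 32: aaXaa#aa[q2]□ (head 8)
Step 33: aaXaa#a[q3]aa (head 7)
Step 34: aaXaa#[q3]aaa (head 6)
Step 35: aaXaa[q3]#aaa (head 5)
Step 36: aaXa[q3]a#aaa (head 4)
Step 37: aaX[q3]aa#aaa (head 3)
Step 38: aa[q3]Xaa#aaa (head 2)
Step 39: aaa[q0]aa#aaa (head 3)
Step 40: aaaX[q1]a#aaa (head 4)
Step 41: aaaXa[q1]#aaa (head 5)
Step 42: aaaXa#[q2]aaa (head 6)
Step 43: aaaXa#a[q2]aa (head 7)
Step 44: aaaXa#aa[q2]a (head 8)
Step 45: aaaXa#aaa[q2]□ (head 9)
Step 46: aaaXa#aa[q3]aa (head 8)
Step 47: aaaXa#a[q3]aaa (head 7)
Step 48: aaaXa#[q3]aaaa (head 6)
Step 49: aaaXa[q3]#aaaa (head 5)
Step 50: aaaX[q3]a#aaaa (head 4)
Step 51: aaa[q3]Xa#aaaa (head 3)
Step 52: aaaa[q0]a#aaaa (head 4)
Step 53: aaaaX[q1]#aaaa (head 5)
Step 54: aaaaX#[q2]aaaa (head 6)
Step 55: aaaaX#a[q2]aaa (head 7)
Step 56: aaaaX#aa[q2]aa (head 8)
Step 57: aaaaX#aaa[q2]a (head 9)
Step 58: aaaaX#aaaa[q2]□ (head 10)
Step 59: aaaaX#aaa[q3]aa (head 9)
Step 60: aaaaX#aa[q3]aaa (head 8)
Step 61: aaaaX#a[q3]aaaa (head 7)
Step 62: aaaaX#[q3]aaaaa (head 6)
Step 63: aaaaX[q3]#aaaaa (head 5)
Step 64: aaaa[q3]X#aaaaa (head 4)
Step 65: aaaaa[q0]#aaaaa (head 5)
Step 66: aaaaa#[q3]aaaaa (head 6)
Step 67: aaaaa[q3]#aaaaa (head 5)
Step 68: aaaa[q3]a#aaaaa (head 4)
Step 69: aaa[q3]aa#aaaaa (head 3)
Step 70: aa[q3]aaa#aaaaa (head 2)
Step 71: a[q3]aaaa#aaaaa (head 1)
Step 72: [q3]aaaaa#aaaaa (head 0)
Step 73: [q3]□aaaaa#aaaaa (head -1)
Step 74: □[qA]aaaaa#aaaaa (head 0)
The machine is in qA, so it halts and accepts.

Final answer: Accept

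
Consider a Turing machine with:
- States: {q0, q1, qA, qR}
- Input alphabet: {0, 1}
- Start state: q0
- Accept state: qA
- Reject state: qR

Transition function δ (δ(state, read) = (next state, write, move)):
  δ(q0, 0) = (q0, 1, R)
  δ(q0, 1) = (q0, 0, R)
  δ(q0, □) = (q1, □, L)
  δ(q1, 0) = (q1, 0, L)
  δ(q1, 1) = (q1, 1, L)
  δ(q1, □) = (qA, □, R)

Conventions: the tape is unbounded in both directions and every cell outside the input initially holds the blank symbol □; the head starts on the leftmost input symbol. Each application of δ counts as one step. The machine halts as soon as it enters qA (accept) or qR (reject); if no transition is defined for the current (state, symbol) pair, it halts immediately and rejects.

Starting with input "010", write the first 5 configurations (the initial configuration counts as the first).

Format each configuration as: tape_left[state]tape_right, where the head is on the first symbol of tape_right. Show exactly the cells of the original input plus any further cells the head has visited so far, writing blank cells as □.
Step 0: [q0]010 (head at position 0)
Step 1: δ(q0, 0) = (q0, 1, R)  ⊢  1[q0]10 (head at position 1)
Step 2: δ(q0, 1) = (q0, 0, R)  ⊢  10[q0]0 (head at position 2)
Step 3: δ(q0, 0) = (q0, 1, R)  ⊢  101[q0]□ (head at position 3)
Step 4: δ(q0, □) = (q1, □, L)  ⊢  10[q1]1□ (head at position 2)

Final answer: [q0]010 ⊢ 1[q0]10 ⊢ 10[q0]0 ⊢ 101[q0]□ ⊢ 10[q1]1□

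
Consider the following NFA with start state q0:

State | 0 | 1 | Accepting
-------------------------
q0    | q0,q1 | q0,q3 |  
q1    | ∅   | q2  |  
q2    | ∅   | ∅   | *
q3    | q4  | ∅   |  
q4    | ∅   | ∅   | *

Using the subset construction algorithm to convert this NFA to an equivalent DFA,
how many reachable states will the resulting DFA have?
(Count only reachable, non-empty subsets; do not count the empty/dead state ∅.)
Start subset: {q0}
{q0}: on 0 → {q0, q1}, on 1 → {q0, q3}
{q0, q1}: on 0 → {q0, q1}, on 1 → {q0, q2, q3}
{q0, q3}: on 0 → {q0, q1, q4}, on 1 → {q0, q3}
{q0, q2, q3}: on 0 → {q0, q1, q4}, on 1 → {q0, q3}
{q0, q1, q4}: on 0 → {q0, q1}, on 1 → {q0, q2, q3}
Reachable non-empty subsets: {q0}, {q0, q1}, {q0, q3}, {q0, q2, q3}, {q0, q1, q4} — 5 in total.

Final answer: 5 states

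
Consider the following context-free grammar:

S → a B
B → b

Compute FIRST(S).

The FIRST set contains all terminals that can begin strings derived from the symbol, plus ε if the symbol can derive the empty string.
S has the single production S → a B, whose right-hand side begins with the terminal a. So FIRST(S) = {a}.

Final answer: {a}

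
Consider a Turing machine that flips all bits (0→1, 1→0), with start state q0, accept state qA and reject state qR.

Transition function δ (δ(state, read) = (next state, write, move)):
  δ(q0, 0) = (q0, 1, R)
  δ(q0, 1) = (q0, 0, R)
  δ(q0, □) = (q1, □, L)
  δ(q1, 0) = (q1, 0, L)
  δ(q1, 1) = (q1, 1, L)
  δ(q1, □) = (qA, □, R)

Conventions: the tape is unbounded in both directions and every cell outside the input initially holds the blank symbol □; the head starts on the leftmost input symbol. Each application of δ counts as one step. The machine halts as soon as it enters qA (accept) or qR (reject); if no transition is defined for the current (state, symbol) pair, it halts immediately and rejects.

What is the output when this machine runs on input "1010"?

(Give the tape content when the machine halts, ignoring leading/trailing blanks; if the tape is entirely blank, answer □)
Step 0: [q0]1010 (head at position 0)
Step 1: δ(q0, 1) = (q0, 0, R)  ⊢  0[q0]010 (head at position 1)
Step 2: δ(q0, 0) = (q0, 1, R)  ⊢  01[q0]10 (head at position 2)
Step 3: δ(q0, 1) = (q0, 0, R)  ⊢  010[q0]0 (head at position 3)
Step 4: δ(q0, 0) = (q0, 1, R)  ⊢  0101[q0]□ (head at position 4)
Step 5: δ(q0, □) = (q1, □, L)  ⊢  010[q1]1□ (head at position 3)
Step 6: δ(q1, 1) = (q1, 1, L)  ⊢  01[q1]01□ (head at position 2)
Step 7: δ(q1, 0) = (q1, 0, L)  ⊢  0[q1]101□ (head at position 1)
Step 8: δ(q1, 1) = (q1, 1, L)  ⊢  [q1]0101□ (head at position 0)
Step 9: δ(q1, 0) = (q1, 0, L)  ⊢  [q1]□0101□ (head at position -1)
Step 10: δ(q1, □) = (qA, □, R)  ⊢  □[qA]0101□ (head at position 0)
The machine is in qA, so it halts and accepts.
Tape content when halted (ignoring surrounding blanks): 0101

Final answer: Output: 0101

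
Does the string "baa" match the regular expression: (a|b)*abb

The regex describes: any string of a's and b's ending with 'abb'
No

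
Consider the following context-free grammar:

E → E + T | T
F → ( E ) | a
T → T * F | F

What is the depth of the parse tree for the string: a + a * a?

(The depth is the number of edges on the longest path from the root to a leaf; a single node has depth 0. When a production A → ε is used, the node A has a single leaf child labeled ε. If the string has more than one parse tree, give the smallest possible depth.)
The grammar is unambiguous; the parse tree of a + a * a is:
E → E + T at the root (depth 0).
  Left E (depth 1) → T (2) → F (3) → a (4).
  Right T (depth 1) → T * F; that T (2) → F (3) → a (4); F (2) → a (3).
The longest root-to-leaf paths have 4 edges.
Depth = 4.

Final answer: 4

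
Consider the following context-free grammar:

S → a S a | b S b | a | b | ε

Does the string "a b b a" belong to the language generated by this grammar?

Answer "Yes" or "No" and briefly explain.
A derivation exists: S ⇒ a S a ⇒ a b S b a ⇒ a b b a (using S → a S a, S → b S b, then S → ε).

Final answer: Yes - a valid derivation exists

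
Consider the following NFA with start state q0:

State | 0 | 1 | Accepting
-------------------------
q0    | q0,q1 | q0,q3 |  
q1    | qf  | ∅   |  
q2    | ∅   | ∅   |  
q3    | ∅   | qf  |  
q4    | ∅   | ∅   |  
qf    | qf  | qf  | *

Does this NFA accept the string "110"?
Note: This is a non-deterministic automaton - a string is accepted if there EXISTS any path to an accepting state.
Track the set of states the NFA could be in: start {q0}
Read '1': {q0} → {q0, q3}
Read '1': {q0, q3} → {q0, q3, qf}
Read '0': {q0, q3, qf} → {q0, q1, qf}
Final set {q0, q1, qf} contains accepting state(s) {qf} → accepted.

Final answer: Yes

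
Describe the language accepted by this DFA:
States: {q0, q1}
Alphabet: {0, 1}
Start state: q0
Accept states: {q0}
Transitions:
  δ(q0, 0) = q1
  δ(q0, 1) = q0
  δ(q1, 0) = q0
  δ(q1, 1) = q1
Analyzing the DFA structure:
Start state: q0
Accept states: {q0}
Interpreting what each state remembers (checking against the transitions):
  q0: an even number of 0s has been read so far
  q1: an odd number of 0s has been read so far
  δ(q0, 0): in q0 (an even number of 0s has been read so far), after reading 0 we have: an odd number of 0s has been read so far → q1
  δ(q0, 1): in q0 (an even number of 0s has been read so far), after reading 1 we have: an even number of 0s has been read so far → q0
  δ(q1, 0): in q1 (an odd number of 0s has been read so far), after reading 0 we have: an even number of 0s has been read so far → q0
  δ(q1, 1): in q1 (an odd number of 0s has been read so far), after reading 1 we have: an odd number of 0s has been read so far → q1
A string is accepted iff it ends in {q0}, i.e. an even number of 0s has been read so far.
Language: All binary strings with an even number of 0s

Final answer: All binary strings with an even number of 0s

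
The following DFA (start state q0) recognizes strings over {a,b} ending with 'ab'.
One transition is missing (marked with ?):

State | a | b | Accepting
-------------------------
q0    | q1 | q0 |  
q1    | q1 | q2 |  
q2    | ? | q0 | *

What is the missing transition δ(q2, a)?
q1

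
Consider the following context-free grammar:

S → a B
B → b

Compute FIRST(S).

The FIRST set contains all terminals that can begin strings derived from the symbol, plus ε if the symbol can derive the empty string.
S has the single production S → a B, whose right-hand side begins with the terminal a. So FIRST(S) = {a}.

Final answer: {a}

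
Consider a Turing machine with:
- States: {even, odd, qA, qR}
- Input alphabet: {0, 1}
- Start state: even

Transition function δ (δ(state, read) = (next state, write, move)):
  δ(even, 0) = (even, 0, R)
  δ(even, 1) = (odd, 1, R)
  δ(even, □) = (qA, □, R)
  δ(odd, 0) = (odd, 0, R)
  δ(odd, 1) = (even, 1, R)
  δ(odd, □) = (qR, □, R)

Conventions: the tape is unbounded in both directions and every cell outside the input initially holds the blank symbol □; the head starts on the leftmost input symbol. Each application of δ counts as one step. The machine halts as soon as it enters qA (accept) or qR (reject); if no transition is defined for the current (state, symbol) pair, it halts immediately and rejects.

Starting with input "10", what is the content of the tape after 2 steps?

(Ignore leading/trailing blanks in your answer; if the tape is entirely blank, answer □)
Step 0: [even]10 (head at position 0)
Step 1: δ(even, 1) = (odd, 1, R)  ⊢  1[odd]0 (head at position 1)
Step 2: δ(odd, 0) = (odd, 0, R)  ⊢  10[odd]□ (head at position 2)
Tape after 2 steps (ignoring surrounding blanks): 10

Final answer: Tape: 10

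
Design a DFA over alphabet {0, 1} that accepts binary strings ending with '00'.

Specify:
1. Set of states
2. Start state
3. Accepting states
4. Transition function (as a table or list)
One valid DFA (any DFA recognizing the same language is acceptable):
States: {q0, q1, q2}
Start: q0
Accepting: {q2}
Transitions (accepting states marked with *):
State | 0 | 1 | Accepting
-------------------------
q0    | q1 | q0 |  
q1    | q2 | q0 |  
q2    | q2 | q0 | *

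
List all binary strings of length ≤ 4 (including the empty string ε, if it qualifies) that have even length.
Checking every binary string of length 0 to 4:
  Length 0: accepted: ε | rejected: (none)
  Length 1: accepted: (none) | rejected: 0, 1
  Length 2: accepted: 00, 01, 10, 11 | rejected: (none)
  Length 3: accepted: (none) | rejected: 000, 001, 010, 011, 100, 101, 110, 111
  Length 4: accepted: 0000, 0001, 0010, 0011, 0100, 0101, 0110, 0111, 1000, 1001, 1010, 1011, 1100, 1101, 1110, 1111 | rejected: (none)
Total: 21 string(s).

Final answer: ε, 00, 01, 10, 11, 0000, 0001, 0010, 0011, 0100, 0101, 0110, 0111, 1000, 1001, 1010, 1011, 1100, 1101, 1110, 1111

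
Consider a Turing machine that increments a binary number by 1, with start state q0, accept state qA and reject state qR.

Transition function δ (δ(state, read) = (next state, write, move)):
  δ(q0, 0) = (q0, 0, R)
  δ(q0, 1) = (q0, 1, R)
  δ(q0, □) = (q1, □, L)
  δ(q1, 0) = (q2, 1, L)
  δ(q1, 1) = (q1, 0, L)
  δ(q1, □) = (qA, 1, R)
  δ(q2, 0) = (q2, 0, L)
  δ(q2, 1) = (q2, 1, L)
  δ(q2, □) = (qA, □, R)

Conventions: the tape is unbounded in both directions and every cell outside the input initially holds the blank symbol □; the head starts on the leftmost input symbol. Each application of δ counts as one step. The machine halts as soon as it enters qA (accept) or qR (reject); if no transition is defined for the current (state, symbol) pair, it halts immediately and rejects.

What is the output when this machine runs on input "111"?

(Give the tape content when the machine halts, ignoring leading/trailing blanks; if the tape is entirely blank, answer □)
Step 0: [q0]111 (head at position 0)
Step 1: δ(q0, 1) = (q0, 1, R)  ⊢  1[q0]11 (head at position 1)
Step 2: δ(q0, 1) = (q0, 1, R)  ⊢  11[q0]1 (head at position 2)
Step 3: δ(q0, 1) = (q0, 1, R)  ⊢  111[q0]□ (head at position 3)
Step 4: δ(q0, □) = (q1, □, L)  ⊢  11[q1]1□ (head at position 2)
Step 5: δ(q1, 1) = (q1, 0, L)  ⊢  1[q1]10□ (head at position 1)
Step 6: δ(q1, 1) = (q1, 0, L)  ⊢  [q1]100□ (head at position 0)
Step 7: δ(q1, 1) = (q1, 0, L)  ⊢  [q1]□000□ (head at position -1)
Step 8: δ(q1, □) = (qA, 1, R)  ⊢  1[qA]000□ (head at position 0)
The machine is in qA, so it halts and accepts.
Tape content when halted (ignoring surrounding blanks): 1000

Final answer: Output: 1000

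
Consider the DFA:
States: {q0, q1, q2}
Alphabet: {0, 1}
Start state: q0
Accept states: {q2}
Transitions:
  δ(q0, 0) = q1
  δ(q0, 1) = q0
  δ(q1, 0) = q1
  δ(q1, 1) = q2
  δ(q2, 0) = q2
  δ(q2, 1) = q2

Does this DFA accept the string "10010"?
Processing string "10010":
  q0 --1--> q0
  q0 --0--> q1
  q1 --0--> q1
  q1 --1--> q2
  q2 --0--> q2
Final state: q2
Accept states: {q2}
q2 is an accept state, so the string is accepted.

Final answer: Yes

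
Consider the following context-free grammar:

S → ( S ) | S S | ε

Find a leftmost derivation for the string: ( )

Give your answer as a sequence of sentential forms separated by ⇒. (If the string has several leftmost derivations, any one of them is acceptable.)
Start with S.
Step 1: the leftmost non-terminal is S; apply S → ( S ):  ( S )
Step 2: the leftmost non-terminal is S; apply S → ε:  ( )

Final answer: S ⇒ ( S ) ⇒ ( )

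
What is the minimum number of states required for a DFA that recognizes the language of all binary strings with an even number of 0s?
Language: binary strings with an even number of 0s
Lower bound (Myhill–Nerode): the prefixes ε, 0 are pairwise distinguishable:
  ε vs 0: suffix ε distinguishes them (ε has zero 0s (accepted), 0 has one 0 (rejected))
So any DFA needs at least 2 states.
Upper bound: a DFA with 2 states exists (one state per class above).
Minimum states: 2

Final answer: 2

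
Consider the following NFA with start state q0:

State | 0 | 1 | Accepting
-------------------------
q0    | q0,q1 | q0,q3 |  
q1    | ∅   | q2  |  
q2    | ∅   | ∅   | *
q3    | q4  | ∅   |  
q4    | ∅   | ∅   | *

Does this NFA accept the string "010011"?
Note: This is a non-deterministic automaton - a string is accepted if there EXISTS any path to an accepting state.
Track the set of states the NFA could be in: start {q0}
Read '0': {q0} → {q0, q1}
Read '1': {q0, q1} → {q0, q2, q3}
Read '0': {q0, q2, q3} → {q0, q1, q4}
Read '0': {q0, q1, q4} → {q0, q1}
Read '1': {q0, q1} → {q0, q2, q3}
Read '1': {q0, q2, q3} → {q0, q3}
Final set {q0, q3} contains no accepting state → rejected.

Final answer: No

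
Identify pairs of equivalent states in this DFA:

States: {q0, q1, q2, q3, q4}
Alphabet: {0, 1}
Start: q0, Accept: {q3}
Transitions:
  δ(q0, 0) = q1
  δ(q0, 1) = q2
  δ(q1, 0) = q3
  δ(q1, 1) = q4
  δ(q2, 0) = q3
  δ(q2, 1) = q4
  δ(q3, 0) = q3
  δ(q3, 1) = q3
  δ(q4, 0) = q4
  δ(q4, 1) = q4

Using the table-filling algorithm:
Round 0 – mark pairs where exactly one state is accepting: (q0,q3), (q1,q3), (q2,q3), (q3,q4)
Round 1 – newly marked: (q0,q1) [on 0: q1 vs q3, already marked]; (q0,q2) [on 0: q1 vs q3, already marked]; (q1,q4) [on 0: q3 vs q4, already marked]; (q2,q4) [on 0: q3 vs q4, already marked]
Round 2 – newly marked: (q0,q4) [on 0: q1 vs q4, already marked]
No further pairs can be marked.
(q1, q2) unmarked: δ(q1,0)=q3, δ(q2,0)=q3; δ(q1,1)=q4, δ(q2,1)=q4 → equivalent
Equivalent pairs: (q1, q2)

Final answer: Equivalent pairs: (q1, q2)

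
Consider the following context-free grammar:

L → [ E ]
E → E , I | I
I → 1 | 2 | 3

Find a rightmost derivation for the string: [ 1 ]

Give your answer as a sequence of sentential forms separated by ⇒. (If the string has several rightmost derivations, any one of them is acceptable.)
Start with L.
Step 1: the rightmost non-terminal is L; apply L → [ E ]:  [ E ]
Step 2: the rightmost non-terminal is E; apply E → I:  [ I ]
Step 3: the rightmost non-terminal is I; apply I → 1:  [ 1 ]

Final answer: L ⇒ [ E ] ⇒ [ I ] ⇒ [ 1 ]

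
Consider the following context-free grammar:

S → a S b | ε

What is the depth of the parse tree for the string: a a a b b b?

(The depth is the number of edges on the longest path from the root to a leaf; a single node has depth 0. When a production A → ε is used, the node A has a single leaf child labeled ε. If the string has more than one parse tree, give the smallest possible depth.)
The only parse tree applies S → a S b 3 times (once per matching a…b pair) and then S → ε.
The S nodes sit at depths 0, 1, …, 3; the innermost S (depth 3) has the single child ε at depth 4.
The terminal leaves a, b are at depths 1..3, so the longest root-to-leaf path is S → S → … → S → ε with 4 edges.
Depth = 4.

Final answer: 4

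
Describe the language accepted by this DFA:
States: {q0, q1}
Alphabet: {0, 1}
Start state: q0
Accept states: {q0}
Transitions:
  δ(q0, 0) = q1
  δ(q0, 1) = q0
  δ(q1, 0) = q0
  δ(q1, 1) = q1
Analyzing the DFA structure:
Start state: q0
Accept states: {q0}
Interpreting what each state remembers (checking against the transitions):
  q0: an even number of 0s has been read so far
  q1: an odd number of 0s has been read so far
  δ(q0, 0): in q0 (an even number of 0s has been read so far), after reading 0 we have: an odd number of 0s has been read so far → q1
  δ(q0, 1): in q0 (an even number of 0s has been read so far), after reading 1 we have: an even number of 0s has been read so far → q0
  δ(q1, 0): in q1 (an odd number of 0s has been read so far), after reading 0 we have: an even number of 0s has been read so far → q0
  δ(q1, 1): in q1 (an odd number of 0s has been read so far), after reading 1 we have: an odd number of 0s has been read so far → q1
A string is accepted iff it ends in {q0}, i.e. an even number of 0s has been read so far.
Language: All binary strings with an even number of 0s

Final answer: All binary strings with an even number of 0s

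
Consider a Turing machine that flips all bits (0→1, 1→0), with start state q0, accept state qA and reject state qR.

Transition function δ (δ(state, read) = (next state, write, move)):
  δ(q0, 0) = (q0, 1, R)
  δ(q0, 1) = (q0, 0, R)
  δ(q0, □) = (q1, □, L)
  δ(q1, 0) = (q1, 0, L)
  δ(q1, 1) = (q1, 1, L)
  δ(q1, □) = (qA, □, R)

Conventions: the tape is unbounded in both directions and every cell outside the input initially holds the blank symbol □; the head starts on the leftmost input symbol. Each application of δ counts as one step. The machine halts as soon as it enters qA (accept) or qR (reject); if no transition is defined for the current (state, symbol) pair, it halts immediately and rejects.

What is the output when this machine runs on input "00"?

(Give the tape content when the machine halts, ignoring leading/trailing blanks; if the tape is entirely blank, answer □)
Step 0: [q0]00 (head at position 0)
Step 1: δ(q0, 0) = (q0, 1, R)  ⊢  1[q0]0 (head at position 1)
Step 2: δ(q0, 0) = (q0, 1, R)  ⊢  11[q0]□ (head at position 2)
Step 3: δ(q0, □) = (q1, □, L)  ⊢  1[q1]1□ (head at position 1)
Step 4: δ(q1, 1) = (q1, 1, L)  ⊢  [q1]11□ (head at position 0)
Step 5: δ(q1, 1) = (q1, 1, L)  ⊢  [q1]□11□ (head at position -1)
Step 6: δ(q1, □) = (qA, □, R)  ⊢  □[qA]11□ (head at position 0)
The machine is in qA, so it halts and accepts.
Tape content when halted (ignoring surrounding blanks): 11

Final answer: Output: 11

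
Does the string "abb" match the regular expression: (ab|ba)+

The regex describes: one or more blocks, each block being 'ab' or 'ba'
No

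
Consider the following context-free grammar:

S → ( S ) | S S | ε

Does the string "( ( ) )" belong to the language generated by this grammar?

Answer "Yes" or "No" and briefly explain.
A derivation exists: S ⇒ ( S ) ⇒ ( ( S ) ) ⇒ ( ( ) ) (using S → ( S ) twice, then S → ε).

Final answer: Yes - a valid derivation exists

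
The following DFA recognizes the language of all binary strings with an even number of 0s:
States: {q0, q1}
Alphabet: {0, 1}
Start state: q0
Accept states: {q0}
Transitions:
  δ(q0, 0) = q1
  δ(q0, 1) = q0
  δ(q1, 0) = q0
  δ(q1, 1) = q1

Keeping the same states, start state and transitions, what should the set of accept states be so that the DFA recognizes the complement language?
The DFA is complete (every state has a transition on every symbol), so the complement
is recognized by the same DFA with accepting and non-accepting states swapped.
Original accept states: {q0}
Complement accept states = All states - Original accept states
= {q0, q1} - {q0}
= {q1}
Complement language: strings with an ODD number of 0s

Final answer: {q1}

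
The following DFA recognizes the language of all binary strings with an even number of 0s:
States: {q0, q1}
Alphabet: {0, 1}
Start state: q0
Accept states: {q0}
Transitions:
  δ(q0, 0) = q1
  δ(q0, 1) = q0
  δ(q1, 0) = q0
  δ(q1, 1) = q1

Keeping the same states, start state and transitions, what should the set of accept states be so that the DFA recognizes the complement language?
The DFA is complete (every state has a transition on every symbol), so the complement
is recognized by the same DFA with accepting and non-accepting states swapped.
Original accept states: {q0}
Complement accept states = All states - Original accept states
= {q0, q1} - {q0}
= {q1}
Complement language: strings with an ODD number of 0s

Final answer: {q1}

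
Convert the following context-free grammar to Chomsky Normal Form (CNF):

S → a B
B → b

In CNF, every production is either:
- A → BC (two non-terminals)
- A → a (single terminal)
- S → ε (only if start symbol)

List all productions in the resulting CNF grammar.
The grammar has no ε-productions or unit productions to eliminate.
S → a B has terminal a in a right-hand side of length ≥ 2: introduce T_a → a and use T_a in place of a.
B → b is already in CNF (single terminal) – keep it.
S → a B becomes S → T_a B.
Resulting CNF grammar (3 productions): T_a → a; B → b; S → T_a B

Final answer: T_a → a; B → b; S → T_a B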